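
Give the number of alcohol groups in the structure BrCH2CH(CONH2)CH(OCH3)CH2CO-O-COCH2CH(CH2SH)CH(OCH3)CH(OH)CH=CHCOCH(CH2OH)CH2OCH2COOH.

Taking each segment in turn:
  BrCH2: halogen on an sp³ carbon → alkyl halide.
  CH(CONH2): pendant –CONH2: carbonyl C bonded to C and N → amide.
  CH(OCH3): pendant –OCH3: C–O–C with sp³ C, no adjacent C=O → ether.
  CH2CO-O-COCH2: two acyl groups sharing one oxygen, –C(=O)–O–C(=O)– → anhydride.
  CH(CH2SH): pendant –CH2SH → thiol.
  CH(OCH3): pendant –OCH3: C–O–C with sp³ C, no adjacent C=O → ether.
  CH(OH): –OH on an sp³ carbon → alcohol (secondary).
  CH=CH: C=C double bond → alkene.
  CO: –C(=O)– with carbon on both sides → ketone.
  CH(CH2OH): pendant –CH2OH on an sp³ backbone C → alcohol.
  CH2OCH2: C–O–C with sp³ carbons on both sides and no adjacent C=O → ether.
  COOH: –COOH: carbonyl C bonded to –OH and C → carboxylic acid (the –OH is not a separate alcohol).
Alcohol appears at: CH(OH), CH(CH2OH) → 2.

2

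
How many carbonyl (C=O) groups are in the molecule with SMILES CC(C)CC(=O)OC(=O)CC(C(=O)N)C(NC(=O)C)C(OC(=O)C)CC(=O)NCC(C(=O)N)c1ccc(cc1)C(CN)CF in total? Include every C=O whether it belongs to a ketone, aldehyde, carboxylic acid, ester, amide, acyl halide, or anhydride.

CH2CO-O-COCH2: anhydride, 2 C=O (running total 2).
CH(CONH2): amide, 1 C=O (running total 3).
CH(NHCOCH3): amide, 1 C=O (running total 4).
CH(OCOCH3): ester, 1 C=O (running total 5).
CH2CONHCH2: amide, 1 C=O (running total 6).
CH(CONH2): amide, 1 C=O (running total 7).

7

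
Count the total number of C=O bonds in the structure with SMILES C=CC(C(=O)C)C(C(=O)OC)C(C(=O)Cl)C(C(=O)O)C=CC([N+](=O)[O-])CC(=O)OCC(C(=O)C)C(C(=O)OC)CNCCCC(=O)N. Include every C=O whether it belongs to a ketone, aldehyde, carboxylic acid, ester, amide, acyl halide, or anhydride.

CH(COCH3): ketone, 1 C=O (running total 1).
CH(COOCH3): ester, 1 C=O (running total 2).
CH(COCl): acyl halide, 1 C=O (running total 3).
CH(COOH): carboxylic acid, 1 C=O (running total 4).
CH2COOCH2: ester, 1 C=O (running total 5).
CH(COCH3): ketone, 1 C=O (running total 6).
CH(COOCH3): ester, 1 C=O (running total 7).
CONH2: amide, 1 C=O (running total 8).

8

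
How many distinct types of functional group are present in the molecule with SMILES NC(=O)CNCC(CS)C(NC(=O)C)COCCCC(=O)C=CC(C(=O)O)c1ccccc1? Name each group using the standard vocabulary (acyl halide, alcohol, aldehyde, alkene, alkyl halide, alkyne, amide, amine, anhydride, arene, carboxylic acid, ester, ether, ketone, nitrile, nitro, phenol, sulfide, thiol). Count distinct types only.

–C(=O)NH2: carbonyl C bonded to C and to N → amide (the N is not a separate amine).
C–N–C with sp³ carbons and no adjacent C=O → amine (secondary).
pendant –CH2SH → thiol.
pendant –NHC(=O)CH3: N bonded to a carbonyl → amide (not amine).
C–O–C with sp³ carbons on both sides and no adjacent C=O → ether.
–C(=O)– with carbon on both sides → ketone.
C=C double bond → alkene.
pendant –COOH: carbonyl C bonded to C and –OH → carboxylic acid.
–C6H5 phenyl ring → arene.
Distinct types present: alkene, amide, amine, arene, carboxylic acid, ether, ketone, thiol.

8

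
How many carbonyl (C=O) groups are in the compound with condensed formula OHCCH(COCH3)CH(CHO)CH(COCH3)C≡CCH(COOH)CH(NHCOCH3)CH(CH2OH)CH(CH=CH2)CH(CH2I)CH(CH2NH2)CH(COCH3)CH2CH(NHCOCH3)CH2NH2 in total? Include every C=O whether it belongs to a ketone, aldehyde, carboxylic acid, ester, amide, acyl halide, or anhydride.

8

OHC: aldehyde, 1 C=O (running total 1).
CH(COCH3): ketone, 1 C=O (running total 2).
CH(CHO): aldehyde, 1 C=O (running total 3).
CH(COCH3): ketone, 1 C=O (running total 4).
CH(COOH): carboxylic acid, 1 C=O (running total 5).
CH(NHCOCH3): amide, 1 C=O (running total 6).
CH(COCH3): ketone, 1 C=O (running total 7).
CH(NHCOCH3): amide, 1 C=O (running total 8).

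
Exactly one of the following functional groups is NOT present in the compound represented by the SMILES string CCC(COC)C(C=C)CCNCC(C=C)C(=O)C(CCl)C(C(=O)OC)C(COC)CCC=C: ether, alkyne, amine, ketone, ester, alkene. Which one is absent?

alkyne

amine: present (CH2NHCH2 — C–N–C with sp³ carbons and no adjacent C=O → amine (secondary)).
ester: present (CH(COOCH3) — pendant –COOCH3: carbonyl C bonded to C and –OCH3 → ester).
ketone: present (CO — –C(=O)– with carbon on both sides → ketone).
ether: present (CH(CH2OCH3) — pendant –CH2OCH3: C–O–C linkage → ether).
alkene: present (CH(CH=CH2) — pendant –CH=CH2: C=C double bond → alkene).
alkyne: no segment matches this pattern.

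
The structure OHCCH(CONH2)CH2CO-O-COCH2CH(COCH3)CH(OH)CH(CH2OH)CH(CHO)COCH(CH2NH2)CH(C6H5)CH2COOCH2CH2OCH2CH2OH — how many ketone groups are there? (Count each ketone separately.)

Working along the chain:
  OHC: terminal –CHO: carbonyl C bonded to H and C → aldehyde.
  CH(CONH2): pendant –CONH2: carbonyl C bonded to C and N → amide.
  CH2CO-O-COCH2: two acyl groups sharing one oxygen, –C(=O)–O–C(=O)– → anhydride.
  CH(COCH3): pendant –COCH3: carbonyl C bonded to two carbons → ketone.
  CH(OH): –OH on an sp³ carbon → alcohol (secondary).
  CH(CH2OH): pendant –CH2OH on an sp³ backbone C → alcohol.
  CH(CHO): pendant –CHO: carbonyl C bonded to C and H → aldehyde.
  CO: –C(=O)– with carbon on both sides → ketone.
  CH(CH2NH2): pendant –CH2NH2: N on sp³ C, no adjacent C=O → amine.
  CH(C6H5): pendant –C6H5: benzene ring → arene.
  CH2COOCH2: –C(=O)–O–C with C on the carbonyl side → ester.
  CH2OCH2: C–O–C with sp³ carbons on both sides and no adjacent C=O → ether.
  CH2OH: –OH on an sp³ carbon → alcohol.
Ketone appears at: CH(COCH3), CO → 2.

2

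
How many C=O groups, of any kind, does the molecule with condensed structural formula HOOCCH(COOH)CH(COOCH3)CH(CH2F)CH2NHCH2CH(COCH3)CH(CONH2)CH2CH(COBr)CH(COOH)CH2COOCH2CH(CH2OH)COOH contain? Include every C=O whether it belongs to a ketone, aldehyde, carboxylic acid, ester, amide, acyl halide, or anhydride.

9

HOOC: carboxylic acid, 1 C=O (running total 1).
CH(COOH): carboxylic acid, 1 C=O (running total 2).
CH(COOCH3): ester, 1 C=O (running total 3).
CH(COCH3): ketone, 1 C=O (running total 4).
CH(CONH2): amide, 1 C=O (running total 5).
CH(COBr): acyl halide, 1 C=O (running total 6).
CH(COOH): carboxylic acid, 1 C=O (running total 7).
CH2COOCH2: ester, 1 C=O (running total 8).
COOH: carboxylic acid, 1 C=O (running total 9).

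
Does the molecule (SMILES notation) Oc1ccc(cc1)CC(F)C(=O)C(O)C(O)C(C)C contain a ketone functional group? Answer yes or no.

Working along the chain:
  HOC6H4: –OH attached directly to an aromatic ring → phenol (not alcohol); the ring itself is an arene.
  CH(F): halogen on an sp³ carbon → alkyl halide.
  CO: –C(=O)– with carbon on both sides → ketone.
  CH(OH): –OH on an sp³ carbon → alcohol (secondary).
  CH(OH): –OH on an sp³ carbon → alcohol (secondary).
The CO segment supplies the ketone: –C(=O)– with carbon on both sides → ketone.

yes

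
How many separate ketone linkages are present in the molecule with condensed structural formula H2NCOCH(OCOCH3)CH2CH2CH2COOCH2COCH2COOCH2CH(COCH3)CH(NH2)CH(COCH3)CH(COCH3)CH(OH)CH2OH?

4

Taking each segment in turn:
  H2NCO: –C(=O)NH2: carbonyl C bonded to C and to N → amide (the N is not a separate amine).
  CH(OCOCH3): pendant –OC(=O)CH3: an acyloxy group → ester.
  CH2COOCH2: –C(=O)–O–C with C on the carbonyl side → ester.
  CO: –C(=O)– with carbon on both sides → ketone.
  CH2COOCH2: –C(=O)–O–C with C on the carbonyl side → ester.
  CH(COCH3): pendant –COCH3: carbonyl C bonded to two carbons → ketone.
  CH(NH2): –NH2 on an sp³ carbon with no adjacent C=O → amine.
  CH(COCH3): pendant –COCH3: carbonyl C bonded to two carbons → ketone.
  CH(COCH3): pendant –COCH3: carbonyl C bonded to two carbons → ketone.
  CH(OH): –OH on an sp³ carbon → alcohol (secondary).
  CH2OH: –OH on an sp³ carbon → alcohol.
Ketone appears at: CO, CH(COCH3), CH(COCH3), CH(COCH3) → 4.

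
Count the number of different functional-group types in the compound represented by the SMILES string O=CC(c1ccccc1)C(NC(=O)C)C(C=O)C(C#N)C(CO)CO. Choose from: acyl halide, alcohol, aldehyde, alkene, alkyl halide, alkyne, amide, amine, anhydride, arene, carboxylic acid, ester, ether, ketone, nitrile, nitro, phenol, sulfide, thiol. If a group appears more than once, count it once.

5

terminal –CHO: carbonyl C bonded to H and C → aldehyde.
pendant –C6H5: benzene ring → arene.
pendant –NHC(=O)CH3: N bonded to a carbonyl → amide (not amine).
pendant –CHO: carbonyl C bonded to C and H → aldehyde.
pendant –C≡N: nitrile.
pendant –CH2OH on an sp³ backbone C → alcohol.
–OH on an sp³ carbon → alcohol.
Distinct types present: alcohol, aldehyde, amide, arene, nitrile.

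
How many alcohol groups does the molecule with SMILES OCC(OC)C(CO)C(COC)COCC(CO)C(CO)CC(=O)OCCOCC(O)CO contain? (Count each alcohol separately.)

6

HO– on an sp³ carbon → alcohol.
pendant –OCH3: C–O–C with sp³ C, no adjacent C=O → ether.
pendant –CH2OH on an sp³ backbone C → alcohol.
pendant –CH2OCH3: C–O–C linkage → ether.
C–O–C with sp³ carbons on both sides and no adjacent C=O → ether.
pendant –CH2OH on an sp³ backbone C → alcohol.
pendant –CH2OH on an sp³ backbone C → alcohol.
–C(=O)–O–C with C on the carbonyl side → ester.
C–O–C with sp³ carbons on both sides and no adjacent C=O → ether.
–OH on an sp³ carbon → alcohol (secondary).
–OH on an sp³ carbon → alcohol.
Alcohol appears at: HOCH2, CH(CH2OH), CH(CH2OH), CH(CH2OH), CH(OH), CH2OH → 6.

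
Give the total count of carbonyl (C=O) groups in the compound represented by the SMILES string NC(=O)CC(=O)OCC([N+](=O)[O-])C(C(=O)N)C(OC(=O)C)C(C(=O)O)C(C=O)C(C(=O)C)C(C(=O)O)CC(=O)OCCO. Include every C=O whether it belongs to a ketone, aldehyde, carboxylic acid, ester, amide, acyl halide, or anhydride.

H2NCO: amide, 1 C=O (running total 1).
CH2COOCH2: ester, 1 C=O (running total 2).
CH(CONH2): amide, 1 C=O (running total 3).
CH(OCOCH3): ester, 1 C=O (running total 4).
CH(COOH): carboxylic acid, 1 C=O (running total 5).
CH(CHO): aldehyde, 1 C=O (running total 6).
CH(COCH3): ketone, 1 C=O (running total 7).
CH(COOH): carboxylic acid, 1 C=O (running total 8).
CH2COOCH2: ester, 1 C=O (running total 9).

9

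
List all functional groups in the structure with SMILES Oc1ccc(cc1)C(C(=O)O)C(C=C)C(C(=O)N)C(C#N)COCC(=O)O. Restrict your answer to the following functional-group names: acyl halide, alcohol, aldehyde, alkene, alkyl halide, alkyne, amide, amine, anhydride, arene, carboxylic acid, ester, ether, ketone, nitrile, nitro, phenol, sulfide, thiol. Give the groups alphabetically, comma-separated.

alkene, amide, arene, carboxylic acid, ether, nitrile, phenol

Working along the chain:
  HOC6H4: –OH attached directly to an aromatic ring → phenol (not alcohol); the ring itself is an arene.
  CH(COOH): pendant –COOH: carbonyl C bonded to C and –OH → carboxylic acid.
  CH(CH=CH2): pendant –CH=CH2: C=C double bond → alkene.
  CH(CONH2): pendant –CONH2: carbonyl C bonded to C and N → amide.
  CH(CN): pendant –C≡N: nitrile.
  CH2OCH2: C–O–C with sp³ carbons on both sides and no adjacent C=O → ether.
  COOH: –COOH: carbonyl C bonded to –OH and C → carboxylic acid (the –OH is not a separate alcohol).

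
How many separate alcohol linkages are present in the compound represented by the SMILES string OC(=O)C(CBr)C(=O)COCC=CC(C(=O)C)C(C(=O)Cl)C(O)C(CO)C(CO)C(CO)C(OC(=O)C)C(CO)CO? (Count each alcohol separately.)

Reading the structure from left to right:
  HOOC: –COOH: carbonyl C bonded to –OH and C → carboxylic acid (the –OH is not a separate alcohol).
  CH(CH2Br): pendant –CH2X: halogen on sp³ carbon → alkyl halide.
  CO: –C(=O)– with carbon on both sides → ketone.
  CH2OCH2: C–O–C with sp³ carbons on both sides and no adjacent C=O → ether.
  CH=CH: C=C double bond → alkene.
  CH(COCH3): pendant –COCH3: carbonyl C bonded to two carbons → ketone.
  CH(COCl): pendant –C(=O)X: carbonyl C bonded to C and halogen → acyl halide.
  CH(OH): –OH on an sp³ carbon → alcohol (secondary).
  CH(CH2OH): pendant –CH2OH on an sp³ backbone C → alcohol.
  CH(CH2OH): pendant –CH2OH on an sp³ backbone C → alcohol.
  CH(CH2OH): pendant –CH2OH on an sp³ backbone C → alcohol.
  CH(OCOCH3): pendant –OC(=O)CH3: an acyloxy group → ester.
  CH(CH2OH): pendant –CH2OH on an sp³ backbone C → alcohol.
  CH2OH: –OH on an sp³ carbon → alcohol.
Alcohol appears at: CH(OH), CH(CH2OH), CH(CH2OH), CH(CH2OH), CH(CH2OH), CH2OH → 6.

6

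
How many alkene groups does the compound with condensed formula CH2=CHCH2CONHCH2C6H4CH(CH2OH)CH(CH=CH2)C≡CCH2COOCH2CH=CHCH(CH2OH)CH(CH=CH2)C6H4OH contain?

4

Reading the structure from left to right:
  CH2=CH: C=C double bond → alkene.
  CH2CONHCH2: –C(=O)–N– linkage → amide (the N is not an amine).
  C6H4: para-disubstituted benzene ring → arene.
  CH(CH2OH): pendant –CH2OH on an sp³ backbone C → alcohol.
  CH(CH=CH2): pendant –CH=CH2: C=C double bond → alkene.
  C≡C: C≡C triple bond → alkyne.
  CH2COOCH2: –C(=O)–O–C with C on the carbonyl side → ester.
  CH=CH: C=C double bond → alkene.
  CH(CH2OH): pendant –CH2OH on an sp³ backbone C → alcohol.
  CH(CH=CH2): pendant –CH=CH2: C=C double bond → alkene.
  C6H4OH: –OH attached directly to an aromatic ring → phenol (not alcohol); the ring itself is an arene.
Alkene appears at: CH2=CH, CH(CH=CH2), CH=CH, CH(CH=CH2) → 4.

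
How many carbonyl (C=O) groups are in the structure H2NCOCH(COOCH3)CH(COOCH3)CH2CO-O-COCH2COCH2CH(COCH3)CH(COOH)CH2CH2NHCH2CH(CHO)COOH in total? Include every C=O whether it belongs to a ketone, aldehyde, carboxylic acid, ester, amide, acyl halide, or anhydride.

10

H2NCO: amide, 1 C=O (running total 1).
CH(COOCH3): ester, 1 C=O (running total 2).
CH(COOCH3): ester, 1 C=O (running total 3).
CH2CO-O-COCH2: anhydride, 2 C=O (running total 5).
CO: ketone, 1 C=O (running total 6).
CH(COCH3): ketone, 1 C=O (running total 7).
CH(COOH): carboxylic acid, 1 C=O (running total 8).
CH(CHO): aldehyde, 1 C=O (running total 9).
COOH: carboxylic acid, 1 C=O (running total 10).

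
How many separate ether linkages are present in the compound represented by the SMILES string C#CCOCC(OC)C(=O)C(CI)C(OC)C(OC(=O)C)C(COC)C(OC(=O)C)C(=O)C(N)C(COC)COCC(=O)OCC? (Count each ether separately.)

Working along the chain:
  HC≡C: C≡C triple bond → alkyne.
  CH2OCH2: C–O–C with sp³ carbons on both sides and no adjacent C=O → ether.
  CH(OCH3): pendant –OCH3: C–O–C with sp³ C, no adjacent C=O → ether.
  CO: –C(=O)– with carbon on both sides → ketone.
  CH(CH2I): pendant –CH2X: halogen on sp³ carbon → alkyl halide.
  CH(OCH3): pendant –OCH3: C–O–C with sp³ C, no adjacent C=O → ether.
  CH(OCOCH3): pendant –OC(=O)CH3: an acyloxy group → ester.
  CH(CH2OCH3): pendant –CH2OCH3: C–O–C linkage → ether.
  CH(OCOCH3): pendant –OC(=O)CH3: an acyloxy group → ester.
  CO: –C(=O)– with carbon on both sides → ketone.
  CH(NH2): –NH2 on an sp³ carbon with no adjacent C=O → amine.
  CH(CH2OCH3): pendant –CH2OCH3: C–O–C linkage → ether.
  CH2OCH2: C–O–C with sp³ carbons on both sides and no adjacent C=O → ether.
  COOCH2CH3: –C(=O)OCH2CH3: carbonyl C bonded to C and to –OEt → ester.
Ether appears at: CH2OCH2, CH(OCH3), CH(OCH3), CH(CH2OCH3), CH(CH2OCH3), CH2OCH2 → 6.

6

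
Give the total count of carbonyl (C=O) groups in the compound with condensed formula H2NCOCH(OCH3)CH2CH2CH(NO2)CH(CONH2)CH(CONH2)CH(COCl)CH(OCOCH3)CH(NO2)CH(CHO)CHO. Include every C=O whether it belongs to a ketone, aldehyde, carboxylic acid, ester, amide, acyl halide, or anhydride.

7

H2NCO: amide, 1 C=O (running total 1).
CH(CONH2): amide, 1 C=O (running total 2).
CH(CONH2): amide, 1 C=O (running total 3).
CH(COCl): acyl halide, 1 C=O (running total 4).
CH(OCOCH3): ester, 1 C=O (running total 5).
CH(CHO): aldehyde, 1 C=O (running total 6).
CHO: aldehyde, 1 C=O (running total 7).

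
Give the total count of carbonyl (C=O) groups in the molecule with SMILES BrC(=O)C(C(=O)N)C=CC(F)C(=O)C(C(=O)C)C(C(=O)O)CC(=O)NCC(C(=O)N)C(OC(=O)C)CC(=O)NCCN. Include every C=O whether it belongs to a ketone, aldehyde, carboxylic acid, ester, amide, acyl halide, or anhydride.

BrCO: acyl halide, 1 C=O (running total 1).
CH(CONH2): amide, 1 C=O (running total 2).
CO: ketone, 1 C=O (running total 3).
CH(COCH3): ketone, 1 C=O (running total 4).
CH(COOH): carboxylic acid, 1 C=O (running total 5).
CH2CONHCH2: amide, 1 C=O (running total 6).
CH(CONH2): amide, 1 C=O (running total 7).
CH(OCOCH3): ester, 1 C=O (running total 8).
CH2CONHCH2: amide, 1 C=O (running total 9).

9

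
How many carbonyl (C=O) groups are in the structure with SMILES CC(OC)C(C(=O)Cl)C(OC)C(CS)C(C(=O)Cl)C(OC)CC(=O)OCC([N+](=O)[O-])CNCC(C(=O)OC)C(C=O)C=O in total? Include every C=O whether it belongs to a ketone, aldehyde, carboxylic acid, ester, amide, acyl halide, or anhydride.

CH(COCl): acyl halide, 1 C=O (running total 1).
CH(COCl): acyl halide, 1 C=O (running total 2).
CH2COOCH2: ester, 1 C=O (running total 3).
CH(COOCH3): ester, 1 C=O (running total 4).
CH(CHO): aldehyde, 1 C=O (running total 5).
CHO: aldehyde, 1 C=O (running total 6).

6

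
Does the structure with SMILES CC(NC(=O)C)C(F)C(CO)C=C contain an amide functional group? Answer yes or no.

Working along the chain:
  CH(NHCOCH3): pendant –NHC(=O)CH3: N bonded to a carbonyl → amide (not amine).
  CH(F): halogen on an sp³ carbon → alkyl halide.
  CH(CH2OH): pendant –CH2OH on an sp³ backbone C → alcohol.
  CH=CH2: C=C double bond → alkene.
The CH(NHCOCH3) segment supplies the amide: pendant –NHC(=O)CH3: N bonded to a carbonyl → amide (not amine).

yes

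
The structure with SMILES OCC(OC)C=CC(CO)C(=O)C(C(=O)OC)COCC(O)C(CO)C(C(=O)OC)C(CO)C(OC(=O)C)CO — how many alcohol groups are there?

HO– on an sp³ carbon → alcohol.
pendant –OCH3: C–O–C with sp³ C, no adjacent C=O → ether.
C=C double bond → alkene.
pendant –CH2OH on an sp³ backbone C → alcohol.
–C(=O)– with carbon on both sides → ketone.
pendant –COOCH3: carbonyl C bonded to C and –OCH3 → ester.
C–O–C with sp³ carbons on both sides and no adjacent C=O → ether.
–OH on an sp³ carbon → alcohol (secondary).
pendant –CH2OH on an sp³ backbone C → alcohol.
pendant –COOCH3: carbonyl C bonded to C and –OCH3 → ester.
pendant –CH2OH on an sp³ backbone C → alcohol.
pendant –OC(=O)CH3: an acyloxy group → ester.
–OH on an sp³ carbon → alcohol.
Alcohol appears at: HOCH2, CH(CH2OH), CH(OH), CH(CH2OH), CH(CH2OH), CH2OH → 6.

6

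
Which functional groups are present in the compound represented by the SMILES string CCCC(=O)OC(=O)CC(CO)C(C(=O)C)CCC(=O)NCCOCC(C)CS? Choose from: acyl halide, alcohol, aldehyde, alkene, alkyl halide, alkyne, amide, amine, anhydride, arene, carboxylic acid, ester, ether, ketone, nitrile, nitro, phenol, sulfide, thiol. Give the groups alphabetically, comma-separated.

Taking each segment in turn:
  CH2CO-O-COCH2: two acyl groups sharing one oxygen, –C(=O)–O–C(=O)– → anhydride.
  CH(CH2OH): pendant –CH2OH on an sp³ backbone C → alcohol.
  CH(COCH3): pendant –COCH3: carbonyl C bonded to two carbons → ketone.
  CH2CONHCH2: –C(=O)–N– linkage → amide (the N is not an amine).
  CH2OCH2: C–O–C with sp³ carbons on both sides and no adjacent C=O → ether.
  CH2SH: –SH on an sp³ carbon → thiol.

alcohol, amide, anhydride, ether, ketone, thiol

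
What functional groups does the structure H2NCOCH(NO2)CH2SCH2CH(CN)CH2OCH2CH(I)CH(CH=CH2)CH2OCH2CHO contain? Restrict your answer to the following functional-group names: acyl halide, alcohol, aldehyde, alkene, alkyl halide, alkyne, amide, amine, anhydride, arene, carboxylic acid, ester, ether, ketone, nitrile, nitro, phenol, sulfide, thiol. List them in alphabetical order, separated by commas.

aldehyde, alkene, alkyl halide, amide, ether, nitrile, nitro, sulfide

Working along the chain:
  H2NCO: –C(=O)NH2: carbonyl C bonded to C and to N → amide (the N is not a separate amine).
  CH(NO2): –NO2 on an sp³ carbon → nitro (the N=O is not a carbonyl).
  CH2SCH2: C–S–C linkage → sulfide (thioether).
  CH(CN): pendant –C≡N: nitrile.
  CH2OCH2: C–O–C with sp³ carbons on both sides and no adjacent C=O → ether.
  CH(I): halogen on an sp³ carbon → alkyl halide.
  CH(CH=CH2): pendant –CH=CH2: C=C double bond → alkene.
  CH2OCH2: C–O–C with sp³ carbons on both sides and no adjacent C=O → ether.
  CHO: terminal –CHO: carbonyl C bonded to H and C → aldehyde.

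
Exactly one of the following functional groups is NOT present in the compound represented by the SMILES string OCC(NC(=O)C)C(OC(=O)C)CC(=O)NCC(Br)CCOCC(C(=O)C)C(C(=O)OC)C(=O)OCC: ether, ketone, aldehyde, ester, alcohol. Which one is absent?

aldehyde

ester: present (CH(OCOCH3) — pendant –OC(=O)CH3: an acyloxy group → ester).
ether: present (CH2OCH2 — C–O–C with sp³ carbons on both sides and no adjacent C=O → ether).
alcohol: present (HOCH2 — HO– on an sp³ carbon → alcohol).
ketone: present (CH(COCH3) — pendant –COCH3: carbonyl C bonded to two carbons → ketone).
aldehyde: absent. In CH(COCH3), the carbonyl carbon is bonded to two carbons, so it is a ketone, not an aldehyde.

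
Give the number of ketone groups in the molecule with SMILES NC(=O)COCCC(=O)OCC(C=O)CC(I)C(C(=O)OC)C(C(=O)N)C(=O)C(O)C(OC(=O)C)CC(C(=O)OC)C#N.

1

Reading the structure from left to right:
  H2NCO: –C(=O)NH2: carbonyl C bonded to C and to N → amide (the N is not a separate amine).
  CH2OCH2: C–O–C with sp³ carbons on both sides and no adjacent C=O → ether.
  CH2COOCH2: –C(=O)–O–C with C on the carbonyl side → ester.
  CH(CHO): pendant –CHO: carbonyl C bonded to C and H → aldehyde.
  CH(I): halogen on an sp³ carbon → alkyl halide.
  CH(COOCH3): pendant –COOCH3: carbonyl C bonded to C and –OCH3 → ester.
  CH(CONH2): pendant –CONH2: carbonyl C bonded to C and N → amide.
  CO: –C(=O)– with carbon on both sides → ketone.
  CH(OH): –OH on an sp³ carbon → alcohol (secondary).
  CH(OCOCH3): pendant –OC(=O)CH3: an acyloxy group → ester.
  CH(COOCH3): pendant –COOCH3: carbonyl C bonded to C and –OCH3 → ester.
  CN: –C≡N: carbon triple-bonded to nitrogen → nitrile.
Ketone appears at: CO → 1.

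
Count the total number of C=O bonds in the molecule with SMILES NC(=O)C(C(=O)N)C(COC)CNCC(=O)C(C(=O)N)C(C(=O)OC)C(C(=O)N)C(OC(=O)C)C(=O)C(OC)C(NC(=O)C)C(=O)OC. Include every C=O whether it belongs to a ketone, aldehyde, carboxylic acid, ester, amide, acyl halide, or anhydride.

H2NCO: amide, 1 C=O (running total 1).
CH(CONH2): amide, 1 C=O (running total 2).
CO: ketone, 1 C=O (running total 3).
CH(CONH2): amide, 1 C=O (running total 4).
CH(COOCH3): ester, 1 C=O (running total 5).
CH(CONH2): amide, 1 C=O (running total 6).
CH(OCOCH3): ester, 1 C=O (running total 7).
CO: ketone, 1 C=O (running total 8).
CH(NHCOCH3): amide, 1 C=O (running total 9).
COOCH3: ester, 1 C=O (running total 10).

10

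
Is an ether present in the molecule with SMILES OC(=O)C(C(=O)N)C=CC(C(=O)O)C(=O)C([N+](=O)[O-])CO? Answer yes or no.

Reading the structure from left to right:
  HOOC: –COOH: carbonyl C bonded to –OH and C → carboxylic acid (the –OH is not a separate alcohol).
  CH(CONH2): pendant –CONH2: carbonyl C bonded to C and N → amide.
  CH=CH: C=C double bond → alkene.
  CH(COOH): pendant –COOH: carbonyl C bonded to C and –OH → carboxylic acid.
  CO: –C(=O)– with carbon on both sides → ketone.
  CH(NO2): –NO2 on an sp³ carbon → nitro (the N=O is not a carbonyl).
  CH2OH: –OH on an sp³ carbon → alcohol.
The groups actually present are: alcohol, alkene, amide, carboxylic acid, ketone, nitro.

no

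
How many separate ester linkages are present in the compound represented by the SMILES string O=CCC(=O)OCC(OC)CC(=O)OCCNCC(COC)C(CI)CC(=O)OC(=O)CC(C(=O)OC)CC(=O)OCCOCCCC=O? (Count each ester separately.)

Taking each segment in turn:
  OHC: terminal –CHO: carbonyl C bonded to H and C → aldehyde.
  CH2COOCH2: –C(=O)–O–C with C on the carbonyl side → ester.
  CH(OCH3): pendant –OCH3: C–O–C with sp³ C, no adjacent C=O → ether.
  CH2COOCH2: –C(=O)–O–C with C on the carbonyl side → ester.
  CH2NHCH2: C–N–C with sp³ carbons and no adjacent C=O → amine (secondary).
  CH(CH2OCH3): pendant –CH2OCH3: C–O–C linkage → ether.
  CH(CH2I): pendant –CH2X: halogen on sp³ carbon → alkyl halide.
  CH2CO-O-COCH2: two acyl groups sharing one oxygen, –C(=O)–O–C(=O)– → anhydride.
  CH(COOCH3): pendant –COOCH3: carbonyl C bonded to C and –OCH3 → ester.
  CH2COOCH2: –C(=O)–O–C with C on the carbonyl side → ester.
  CH2OCH2: C–O–C with sp³ carbons on both sides and no adjacent C=O → ether.
  CHO: terminal –CHO: carbonyl C bonded to H and C → aldehyde.
Ester appears at: CH2COOCH2, CH2COOCH2, CH(COOCH3), CH2COOCH2 → 4.

4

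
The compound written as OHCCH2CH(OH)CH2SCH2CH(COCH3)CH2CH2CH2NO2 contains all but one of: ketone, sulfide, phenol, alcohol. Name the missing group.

phenol

ketone: present (CH(COCH3) — pendant –COCH3: carbonyl C bonded to two carbons → ketone).
alcohol: present (CH(OH) — –OH on an sp³ carbon → alcohol (secondary)).
sulfide: present (CH2SCH2 — C–S–C linkage → sulfide (thioether)).
phenol: absent. In CH(OH), the –OH is on an sp³ carbon, not on an aromatic ring, so it is an alcohol.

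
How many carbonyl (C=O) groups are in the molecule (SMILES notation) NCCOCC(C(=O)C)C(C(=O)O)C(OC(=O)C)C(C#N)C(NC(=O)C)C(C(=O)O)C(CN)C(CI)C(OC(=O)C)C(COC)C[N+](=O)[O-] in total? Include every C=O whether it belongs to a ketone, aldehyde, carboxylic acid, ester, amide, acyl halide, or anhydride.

6

CH(COCH3): ketone, 1 C=O (running total 1).
CH(COOH): carboxylic acid, 1 C=O (running total 2).
CH(OCOCH3): ester, 1 C=O (running total 3).
CH(NHCOCH3): amide, 1 C=O (running total 4).
CH(COOH): carboxylic acid, 1 C=O (running total 5).
CH(OCOCH3): ester, 1 C=O (running total 6).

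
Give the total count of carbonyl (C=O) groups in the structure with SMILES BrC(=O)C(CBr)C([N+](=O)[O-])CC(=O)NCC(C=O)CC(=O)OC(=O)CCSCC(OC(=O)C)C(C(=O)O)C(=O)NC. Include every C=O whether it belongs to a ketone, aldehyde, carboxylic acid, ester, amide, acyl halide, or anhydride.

BrCO: acyl halide, 1 C=O (running total 1).
CH2CONHCH2: amide, 1 C=O (running total 2).
CH(CHO): aldehyde, 1 C=O (running total 3).
CH2CO-O-COCH2: anhydride, 2 C=O (running total 5).
CH(OCOCH3): ester, 1 C=O (running total 6).
CH(COOH): carboxylic acid, 1 C=O (running total 7).
CONHCH3: amide, 1 C=O (running total 8).

8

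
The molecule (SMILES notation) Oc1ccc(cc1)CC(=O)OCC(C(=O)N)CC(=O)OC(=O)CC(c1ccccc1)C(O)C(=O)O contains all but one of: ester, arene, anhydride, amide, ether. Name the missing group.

ether

anhydride: present (CH2CO-O-COCH2 — two acyl groups sharing one oxygen, –C(=O)–O–C(=O)– → anhydride).
amide: present (CH(CONH2) — pendant –CONH2: carbonyl C bonded to C and N → amide).
ester: present (CH2COOCH2 — –C(=O)–O–C with C on the carbonyl side → ester).
arene: present (HOC6H4 — –OH attached directly to an aromatic ring → phenol (not alcohol); the ring itself is an arene).
ether: absent. In CH2COOCH2, the C–O–C oxygen is adjacent to a C=O, so it belongs to an ester, not an ether.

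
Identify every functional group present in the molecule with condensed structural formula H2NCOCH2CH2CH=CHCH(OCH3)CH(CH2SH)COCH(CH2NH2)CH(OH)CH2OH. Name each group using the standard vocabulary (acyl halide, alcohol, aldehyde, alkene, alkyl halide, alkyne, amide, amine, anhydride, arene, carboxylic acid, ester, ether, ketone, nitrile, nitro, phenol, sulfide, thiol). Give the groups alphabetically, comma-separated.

–C(=O)NH2: carbonyl C bonded to C and to N → amide (the N is not a separate amine).
C=C double bond → alkene.
pendant –OCH3: C–O–C with sp³ C, no adjacent C=O → ether.
pendant –CH2SH → thiol.
–C(=O)– with carbon on both sides → ketone.
pendant –CH2NH2: N on sp³ C, no adjacent C=O → amine.
–OH on an sp³ carbon → alcohol (secondary).
–OH on an sp³ carbon → alcohol.

alcohol, alkene, amide, amine, ether, ketone, thiol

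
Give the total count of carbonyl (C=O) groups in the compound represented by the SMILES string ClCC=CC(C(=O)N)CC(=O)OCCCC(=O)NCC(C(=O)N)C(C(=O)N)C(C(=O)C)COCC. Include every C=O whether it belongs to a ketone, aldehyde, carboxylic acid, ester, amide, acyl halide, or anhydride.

CH(CONH2): amide, 1 C=O (running total 1).
CH2COOCH2: ester, 1 C=O (running total 2).
CH2CONHCH2: amide, 1 C=O (running total 3).
CH(CONH2): amide, 1 C=O (running total 4).
CH(CONH2): amide, 1 C=O (running total 5).
CH(COCH3): ketone, 1 C=O (running total 6).

6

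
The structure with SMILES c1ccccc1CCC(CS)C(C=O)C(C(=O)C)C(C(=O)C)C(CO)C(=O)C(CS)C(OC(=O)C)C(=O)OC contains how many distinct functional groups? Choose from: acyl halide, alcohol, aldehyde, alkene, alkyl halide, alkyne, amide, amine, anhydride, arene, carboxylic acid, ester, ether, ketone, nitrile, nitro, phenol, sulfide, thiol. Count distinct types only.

6

C6H5– phenyl ring → arene.
pendant –CH2SH → thiol.
pendant –CHO: carbonyl C bonded to C and H → aldehyde.
pendant –COCH3: carbonyl C bonded to two carbons → ketone.
pendant –COCH3: carbonyl C bonded to two carbons → ketone.
pendant –CH2OH on an sp³ backbone C → alcohol.
–C(=O)– with carbon on both sides → ketone.
pendant –CH2SH → thiol.
pendant –OC(=O)CH3: an acyloxy group → ester.
–C(=O)OCH3: carbonyl C bonded to C and to –OCH3 → ester (not ketone + ether).
Distinct types present: alcohol, aldehyde, arene, ester, ketone, thiol.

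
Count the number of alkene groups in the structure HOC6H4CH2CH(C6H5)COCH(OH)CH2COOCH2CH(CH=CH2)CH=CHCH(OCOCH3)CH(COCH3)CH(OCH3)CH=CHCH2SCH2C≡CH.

3

Working along the chain:
  HOC6H4: –OH attached directly to an aromatic ring → phenol (not alcohol); the ring itself is an arene.
  CH(C6H5): pendant –C6H5: benzene ring → arene.
  CO: –C(=O)– with carbon on both sides → ketone.
  CH(OH): –OH on an sp³ carbon → alcohol (secondary).
  CH2COOCH2: –C(=O)–O–C with C on the carbonyl side → ester.
  CH(CH=CH2): pendant –CH=CH2: C=C double bond → alkene.
  CH=CH: C=C double bond → alkene.
  CH(OCOCH3): pendant –OC(=O)CH3: an acyloxy group → ester.
  CH(COCH3): pendant –COCH3: carbonyl C bonded to two carbons → ketone.
  CH(OCH3): pendant –OCH3: C–O–C with sp³ C, no adjacent C=O → ether.
  CH=CH: C=C double bond → alkene.
  CH2SCH2: C–S–C linkage → sulfide (thioether).
  C≡CH: C≡C triple bond → alkyne.
Alkene appears at: CH(CH=CH2), CH=CH, CH=CH → 3.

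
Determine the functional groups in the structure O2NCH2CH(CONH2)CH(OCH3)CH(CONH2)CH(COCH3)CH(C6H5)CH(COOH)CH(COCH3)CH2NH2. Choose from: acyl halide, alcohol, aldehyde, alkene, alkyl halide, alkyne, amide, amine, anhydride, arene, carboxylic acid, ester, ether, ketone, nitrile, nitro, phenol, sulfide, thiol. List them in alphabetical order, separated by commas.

Working along the chain:
  O2NCH2: –NO2 on carbon → nitro group.
  CH(CONH2): pendant –CONH2: carbonyl C bonded to C and N → amide.
  CH(OCH3): pendant –OCH3: C–O–C with sp³ C, no adjacent C=O → ether.
  CH(CONH2): pendant –CONH2: carbonyl C bonded to C and N → amide.
  CH(COCH3): pendant –COCH3: carbonyl C bonded to two carbons → ketone.
  CH(C6H5): pendant –C6H5: benzene ring → arene.
  CH(COOH): pendant –COOH: carbonyl C bonded to C and –OH → carboxylic acid.
  CH(COCH3): pendant –COCH3: carbonyl C bonded to two carbons → ketone.
  CH2NH2: –NH2 on an sp³ carbon with no adjacent C=O → amine.

amide, amine, arene, carboxylic acid, ether, ketone, nitro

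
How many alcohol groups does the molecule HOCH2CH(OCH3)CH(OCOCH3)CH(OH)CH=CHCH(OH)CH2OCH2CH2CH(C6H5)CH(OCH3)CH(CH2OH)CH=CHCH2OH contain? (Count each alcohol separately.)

5

Reading the structure from left to right:
  HOCH2: HO– on an sp³ carbon → alcohol.
  CH(OCH3): pendant –OCH3: C–O–C with sp³ C, no adjacent C=O → ether.
  CH(OCOCH3): pendant –OC(=O)CH3: an acyloxy group → ester.
  CH(OH): –OH on an sp³ carbon → alcohol (secondary).
  CH=CH: C=C double bond → alkene.
  CH(OH): –OH on an sp³ carbon → alcohol (secondary).
  CH2OCH2: C–O–C with sp³ carbons on both sides and no adjacent C=O → ether.
  CH(C6H5): pendant –C6H5: benzene ring → arene.
  CH(OCH3): pendant –OCH3: C–O–C with sp³ C, no adjacent C=O → ether.
  CH(CH2OH): pendant –CH2OH on an sp³ backbone C → alcohol.
  CH=CH: C=C double bond → alkene.
  CH2OH: –OH on an sp³ carbon → alcohol.
Alcohol appears at: HOCH2, CH(OH), CH(OH), CH(CH2OH), CH2OH → 5.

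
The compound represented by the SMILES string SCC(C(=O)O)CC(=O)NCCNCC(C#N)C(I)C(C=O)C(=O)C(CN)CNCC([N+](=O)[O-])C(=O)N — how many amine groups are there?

3

Taking each segment in turn:
  HSCH2: –SH on an sp³ carbon → thiol.
  CH(COOH): pendant –COOH: carbonyl C bonded to C and –OH → carboxylic acid.
  CH2CONHCH2: –C(=O)–N– linkage → amide (the N is not an amine).
  CH2NHCH2: C–N–C with sp³ carbons and no adjacent C=O → amine (secondary).
  CH(CN): pendant –C≡N: nitrile.
  CH(I): halogen on an sp³ carbon → alkyl halide.
  CH(CHO): pendant –CHO: carbonyl C bonded to C and H → aldehyde.
  CO: –C(=O)– with carbon on both sides → ketone.
  CH(CH2NH2): pendant –CH2NH2: N on sp³ C, no adjacent C=O → amine.
  CH2NHCH2: C–N–C with sp³ carbons and no adjacent C=O → amine (secondary).
  CH(NO2): –NO2 on an sp³ carbon → nitro (the N=O is not a carbonyl).
  CONH2: –C(=O)NH2: carbonyl C bonded to C and to N → amide (the N is not a separate amine).
Amine appears at: CH2NHCH2, CH(CH2NH2), CH2NHCH2 → 3.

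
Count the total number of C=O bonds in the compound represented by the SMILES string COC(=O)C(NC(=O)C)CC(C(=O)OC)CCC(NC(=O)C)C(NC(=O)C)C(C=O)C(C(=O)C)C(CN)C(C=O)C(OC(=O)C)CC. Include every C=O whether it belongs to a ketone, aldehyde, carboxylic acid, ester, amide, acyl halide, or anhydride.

9

CH3OOC: ester, 1 C=O (running total 1).
CH(NHCOCH3): amide, 1 C=O (running total 2).
CH(COOCH3): ester, 1 C=O (running total 3).
CH(NHCOCH3): amide, 1 C=O (running total 4).
CH(NHCOCH3): amide, 1 C=O (running total 5).
CH(CHO): aldehyde, 1 C=O (running total 6).
CH(COCH3): ketone, 1 C=O (running total 7).
CH(CHO): aldehyde, 1 C=O (running total 8).
CH(OCOCH3): ester, 1 C=O (running total 9).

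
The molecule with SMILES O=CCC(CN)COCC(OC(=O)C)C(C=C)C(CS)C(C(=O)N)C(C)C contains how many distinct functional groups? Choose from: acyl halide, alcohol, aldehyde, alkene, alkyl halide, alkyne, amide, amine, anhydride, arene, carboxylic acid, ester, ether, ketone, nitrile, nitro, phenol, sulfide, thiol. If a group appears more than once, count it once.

7

Reading the structure from left to right:
  OHC: terminal –CHO: carbonyl C bonded to H and C → aldehyde.
  CH(CH2NH2): pendant –CH2NH2: N on sp³ C, no adjacent C=O → amine.
  CH2OCH2: C–O–C with sp³ carbons on both sides and no adjacent C=O → ether.
  CH(OCOCH3): pendant –OC(=O)CH3: an acyloxy group → ester.
  CH(CH=CH2): pendant –CH=CH2: C=C double bond → alkene.
  CH(CH2SH): pendant –CH2SH → thiol.
  CH(CONH2): pendant –CONH2: carbonyl C bonded to C and N → amide.
Distinct types present: aldehyde, alkene, amide, amine, ester, ether, thiol.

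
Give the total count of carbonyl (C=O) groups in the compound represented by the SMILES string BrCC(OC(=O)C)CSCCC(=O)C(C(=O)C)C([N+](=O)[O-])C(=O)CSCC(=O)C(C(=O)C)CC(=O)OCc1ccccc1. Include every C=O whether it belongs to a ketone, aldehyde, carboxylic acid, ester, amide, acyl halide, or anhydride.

CH(OCOCH3): ester, 1 C=O (running total 1).
CO: ketone, 1 C=O (running total 2).
CH(COCH3): ketone, 1 C=O (running total 3).
CO: ketone, 1 C=O (running total 4).
CO: ketone, 1 C=O (running total 5).
CH(COCH3): ketone, 1 C=O (running total 6).
CH2COOCH2: ester, 1 C=O (running total 7).

7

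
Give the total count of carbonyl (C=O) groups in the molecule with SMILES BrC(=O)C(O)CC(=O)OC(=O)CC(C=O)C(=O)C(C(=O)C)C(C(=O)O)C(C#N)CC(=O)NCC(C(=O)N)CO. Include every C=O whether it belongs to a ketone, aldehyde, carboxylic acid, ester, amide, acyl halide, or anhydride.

9

BrCO: acyl halide, 1 C=O (running total 1).
CH2CO-O-COCH2: anhydride, 2 C=O (running total 3).
CH(CHO): aldehyde, 1 C=O (running total 4).
CO: ketone, 1 C=O (running total 5).
CH(COCH3): ketone, 1 C=O (running total 6).
CH(COOH): carboxylic acid, 1 C=O (running total 7).
CH2CONHCH2: amide, 1 C=O (running total 8).
CH(CONH2): amide, 1 C=O (running total 9).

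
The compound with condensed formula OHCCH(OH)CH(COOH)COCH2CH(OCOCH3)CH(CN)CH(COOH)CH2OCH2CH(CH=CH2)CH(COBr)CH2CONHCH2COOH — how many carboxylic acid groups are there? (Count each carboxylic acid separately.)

3

terminal –CHO: carbonyl C bonded to H and C → aldehyde.
–OH on an sp³ carbon → alcohol (secondary).
pendant –COOH: carbonyl C bonded to C and –OH → carboxylic acid.
–C(=O)– with carbon on both sides → ketone.
pendant –OC(=O)CH3: an acyloxy group → ester.
pendant –C≡N: nitrile.
pendant –COOH: carbonyl C bonded to C and –OH → carboxylic acid.
C–O–C with sp³ carbons on both sides and no adjacent C=O → ether.
pendant –CH=CH2: C=C double bond → alkene.
pendant –C(=O)X: carbonyl C bonded to C and halogen → acyl halide.
–C(=O)–N– linkage → amide (the N is not an amine).
–COOH: carbonyl C bonded to –OH and C → carboxylic acid (the –OH is not a separate alcohol).
Carboxylic acid appears at: CH(COOH), CH(COOH), COOH → 3.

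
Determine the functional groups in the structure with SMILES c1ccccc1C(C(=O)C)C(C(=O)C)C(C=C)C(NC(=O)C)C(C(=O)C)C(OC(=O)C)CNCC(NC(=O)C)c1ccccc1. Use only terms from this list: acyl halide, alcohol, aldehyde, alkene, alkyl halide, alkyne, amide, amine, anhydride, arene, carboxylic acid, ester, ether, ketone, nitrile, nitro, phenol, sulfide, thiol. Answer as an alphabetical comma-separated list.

C6H5– phenyl ring → arene.
pendant –COCH3: carbonyl C bonded to two carbons → ketone.
pendant –COCH3: carbonyl C bonded to two carbons → ketone.
pendant –CH=CH2: C=C double bond → alkene.
pendant –NHC(=O)CH3: N bonded to a carbonyl → amide (not amine).
pendant –COCH3: carbonyl C bonded to two carbons → ketone.
pendant –OC(=O)CH3: an acyloxy group → ester.
C–N–C with sp³ carbons and no adjacent C=O → amine (secondary).
pendant –NHC(=O)CH3: N bonded to a carbonyl → amide (not amine).
–C6H5 phenyl ring → arene.

alkene, amide, amine, arene, ester, ketone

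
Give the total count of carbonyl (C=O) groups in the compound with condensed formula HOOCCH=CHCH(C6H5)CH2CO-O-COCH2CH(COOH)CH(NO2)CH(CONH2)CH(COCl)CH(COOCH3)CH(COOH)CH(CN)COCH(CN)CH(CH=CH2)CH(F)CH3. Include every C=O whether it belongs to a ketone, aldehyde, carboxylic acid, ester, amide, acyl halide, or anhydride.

9

HOOC: carboxylic acid, 1 C=O (running total 1).
CH2CO-O-COCH2: anhydride, 2 C=O (running total 3).
CH(COOH): carboxylic acid, 1 C=O (running total 4).
CH(CONH2): amide, 1 C=O (running total 5).
CH(COCl): acyl halide, 1 C=O (running total 6).
CH(COOCH3): ester, 1 C=O (running total 7).
CH(COOH): carboxylic acid, 1 C=O (running total 8).
CO: ketone, 1 C=O (running total 9).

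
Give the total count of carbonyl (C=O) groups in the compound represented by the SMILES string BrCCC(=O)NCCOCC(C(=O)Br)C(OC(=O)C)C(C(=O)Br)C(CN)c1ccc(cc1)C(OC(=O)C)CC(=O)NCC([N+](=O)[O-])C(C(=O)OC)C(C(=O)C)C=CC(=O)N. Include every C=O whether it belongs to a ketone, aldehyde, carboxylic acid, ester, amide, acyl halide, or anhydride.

9

CH2CONHCH2: amide, 1 C=O (running total 1).
CH(COBr): acyl halide, 1 C=O (running total 2).
CH(OCOCH3): ester, 1 C=O (running total 3).
CH(COBr): acyl halide, 1 C=O (running total 4).
CH(OCOCH3): ester, 1 C=O (running total 5).
CH2CONHCH2: amide, 1 C=O (running total 6).
CH(COOCH3): ester, 1 C=O (running total 7).
CH(COCH3): ketone, 1 C=O (running total 8).
CONH2: amide, 1 C=O (running total 9).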